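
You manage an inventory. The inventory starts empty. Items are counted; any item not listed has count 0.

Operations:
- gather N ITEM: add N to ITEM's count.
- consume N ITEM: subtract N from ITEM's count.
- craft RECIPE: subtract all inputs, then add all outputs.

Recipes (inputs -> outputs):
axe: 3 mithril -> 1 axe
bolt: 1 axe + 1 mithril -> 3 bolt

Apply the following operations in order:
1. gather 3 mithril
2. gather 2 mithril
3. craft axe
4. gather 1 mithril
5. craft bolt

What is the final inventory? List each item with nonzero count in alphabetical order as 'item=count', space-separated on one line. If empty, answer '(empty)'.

Answer: bolt=3 mithril=2

Derivation:
After 1 (gather 3 mithril): mithril=3
After 2 (gather 2 mithril): mithril=5
After 3 (craft axe): axe=1 mithril=2
After 4 (gather 1 mithril): axe=1 mithril=3
After 5 (craft bolt): bolt=3 mithril=2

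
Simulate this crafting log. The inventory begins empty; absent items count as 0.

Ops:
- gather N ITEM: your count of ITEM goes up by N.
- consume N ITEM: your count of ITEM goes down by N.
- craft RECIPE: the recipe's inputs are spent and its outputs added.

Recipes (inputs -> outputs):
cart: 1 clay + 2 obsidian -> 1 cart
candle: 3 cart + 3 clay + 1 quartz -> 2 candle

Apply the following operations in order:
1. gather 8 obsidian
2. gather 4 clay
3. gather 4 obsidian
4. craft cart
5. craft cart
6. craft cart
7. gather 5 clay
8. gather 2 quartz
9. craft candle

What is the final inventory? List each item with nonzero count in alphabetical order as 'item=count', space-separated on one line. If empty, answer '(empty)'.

After 1 (gather 8 obsidian): obsidian=8
After 2 (gather 4 clay): clay=4 obsidian=8
After 3 (gather 4 obsidian): clay=4 obsidian=12
After 4 (craft cart): cart=1 clay=3 obsidian=10
After 5 (craft cart): cart=2 clay=2 obsidian=8
After 6 (craft cart): cart=3 clay=1 obsidian=6
After 7 (gather 5 clay): cart=3 clay=6 obsidian=6
After 8 (gather 2 quartz): cart=3 clay=6 obsidian=6 quartz=2
After 9 (craft candle): candle=2 clay=3 obsidian=6 quartz=1

Answer: candle=2 clay=3 obsidian=6 quartz=1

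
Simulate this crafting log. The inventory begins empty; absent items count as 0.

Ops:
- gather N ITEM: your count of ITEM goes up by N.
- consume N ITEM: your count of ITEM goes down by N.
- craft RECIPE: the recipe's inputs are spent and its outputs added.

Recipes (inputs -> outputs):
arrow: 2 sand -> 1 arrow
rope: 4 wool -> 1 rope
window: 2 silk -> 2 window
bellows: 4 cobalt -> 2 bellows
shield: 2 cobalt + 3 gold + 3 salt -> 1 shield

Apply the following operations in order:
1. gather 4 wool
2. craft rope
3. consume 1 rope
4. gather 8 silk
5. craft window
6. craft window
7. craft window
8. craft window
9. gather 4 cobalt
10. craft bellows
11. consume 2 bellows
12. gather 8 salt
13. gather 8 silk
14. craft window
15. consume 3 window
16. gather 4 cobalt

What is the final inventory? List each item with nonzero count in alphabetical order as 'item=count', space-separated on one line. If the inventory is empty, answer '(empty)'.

Answer: cobalt=4 salt=8 silk=6 window=7

Derivation:
After 1 (gather 4 wool): wool=4
After 2 (craft rope): rope=1
After 3 (consume 1 rope): (empty)
After 4 (gather 8 silk): silk=8
After 5 (craft window): silk=6 window=2
After 6 (craft window): silk=4 window=4
After 7 (craft window): silk=2 window=6
After 8 (craft window): window=8
After 9 (gather 4 cobalt): cobalt=4 window=8
After 10 (craft bellows): bellows=2 window=8
After 11 (consume 2 bellows): window=8
After 12 (gather 8 salt): salt=8 window=8
After 13 (gather 8 silk): salt=8 silk=8 window=8
After 14 (craft window): salt=8 silk=6 window=10
After 15 (consume 3 window): salt=8 silk=6 window=7
After 16 (gather 4 cobalt): cobalt=4 salt=8 silk=6 window=7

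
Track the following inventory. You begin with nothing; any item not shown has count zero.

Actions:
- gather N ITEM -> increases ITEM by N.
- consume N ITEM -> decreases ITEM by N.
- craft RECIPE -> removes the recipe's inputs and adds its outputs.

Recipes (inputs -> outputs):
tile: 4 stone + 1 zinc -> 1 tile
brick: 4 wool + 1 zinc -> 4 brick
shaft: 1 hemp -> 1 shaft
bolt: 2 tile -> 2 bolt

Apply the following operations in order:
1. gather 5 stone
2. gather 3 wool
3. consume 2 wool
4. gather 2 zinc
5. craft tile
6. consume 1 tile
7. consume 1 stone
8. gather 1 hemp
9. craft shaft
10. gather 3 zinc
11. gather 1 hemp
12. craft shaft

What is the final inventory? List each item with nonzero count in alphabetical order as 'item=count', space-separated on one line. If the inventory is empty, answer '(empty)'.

After 1 (gather 5 stone): stone=5
After 2 (gather 3 wool): stone=5 wool=3
After 3 (consume 2 wool): stone=5 wool=1
After 4 (gather 2 zinc): stone=5 wool=1 zinc=2
After 5 (craft tile): stone=1 tile=1 wool=1 zinc=1
After 6 (consume 1 tile): stone=1 wool=1 zinc=1
After 7 (consume 1 stone): wool=1 zinc=1
After 8 (gather 1 hemp): hemp=1 wool=1 zinc=1
After 9 (craft shaft): shaft=1 wool=1 zinc=1
After 10 (gather 3 zinc): shaft=1 wool=1 zinc=4
After 11 (gather 1 hemp): hemp=1 shaft=1 wool=1 zinc=4
After 12 (craft shaft): shaft=2 wool=1 zinc=4

Answer: shaft=2 wool=1 zinc=4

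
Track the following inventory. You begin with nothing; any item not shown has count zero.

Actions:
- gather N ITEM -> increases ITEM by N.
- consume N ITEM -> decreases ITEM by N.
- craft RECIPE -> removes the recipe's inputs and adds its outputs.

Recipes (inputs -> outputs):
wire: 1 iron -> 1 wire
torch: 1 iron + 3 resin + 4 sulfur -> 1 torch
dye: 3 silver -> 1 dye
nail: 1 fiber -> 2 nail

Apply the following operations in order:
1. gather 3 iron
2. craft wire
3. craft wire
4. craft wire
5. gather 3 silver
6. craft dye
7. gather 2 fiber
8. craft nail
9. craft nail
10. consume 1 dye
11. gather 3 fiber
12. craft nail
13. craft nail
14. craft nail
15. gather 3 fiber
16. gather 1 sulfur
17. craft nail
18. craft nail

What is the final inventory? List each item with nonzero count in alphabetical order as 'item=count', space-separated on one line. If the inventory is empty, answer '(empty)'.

Answer: fiber=1 nail=14 sulfur=1 wire=3

Derivation:
After 1 (gather 3 iron): iron=3
After 2 (craft wire): iron=2 wire=1
After 3 (craft wire): iron=1 wire=2
After 4 (craft wire): wire=3
After 5 (gather 3 silver): silver=3 wire=3
After 6 (craft dye): dye=1 wire=3
After 7 (gather 2 fiber): dye=1 fiber=2 wire=3
After 8 (craft nail): dye=1 fiber=1 nail=2 wire=3
After 9 (craft nail): dye=1 nail=4 wire=3
After 10 (consume 1 dye): nail=4 wire=3
After 11 (gather 3 fiber): fiber=3 nail=4 wire=3
After 12 (craft nail): fiber=2 nail=6 wire=3
After 13 (craft nail): fiber=1 nail=8 wire=3
After 14 (craft nail): nail=10 wire=3
After 15 (gather 3 fiber): fiber=3 nail=10 wire=3
After 16 (gather 1 sulfur): fiber=3 nail=10 sulfur=1 wire=3
After 17 (craft nail): fiber=2 nail=12 sulfur=1 wire=3
After 18 (craft nail): fiber=1 nail=14 sulfur=1 wire=3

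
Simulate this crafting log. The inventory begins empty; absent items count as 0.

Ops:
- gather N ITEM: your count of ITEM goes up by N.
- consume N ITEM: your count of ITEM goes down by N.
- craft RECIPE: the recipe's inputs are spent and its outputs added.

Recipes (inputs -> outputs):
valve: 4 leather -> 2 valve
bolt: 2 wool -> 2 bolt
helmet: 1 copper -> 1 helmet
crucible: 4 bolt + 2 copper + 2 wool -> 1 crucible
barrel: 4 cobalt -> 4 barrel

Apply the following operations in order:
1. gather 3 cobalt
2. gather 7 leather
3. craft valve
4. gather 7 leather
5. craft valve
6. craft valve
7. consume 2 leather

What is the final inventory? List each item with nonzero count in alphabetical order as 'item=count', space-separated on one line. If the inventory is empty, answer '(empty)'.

After 1 (gather 3 cobalt): cobalt=3
After 2 (gather 7 leather): cobalt=3 leather=7
After 3 (craft valve): cobalt=3 leather=3 valve=2
After 4 (gather 7 leather): cobalt=3 leather=10 valve=2
After 5 (craft valve): cobalt=3 leather=6 valve=4
After 6 (craft valve): cobalt=3 leather=2 valve=6
After 7 (consume 2 leather): cobalt=3 valve=6

Answer: cobalt=3 valve=6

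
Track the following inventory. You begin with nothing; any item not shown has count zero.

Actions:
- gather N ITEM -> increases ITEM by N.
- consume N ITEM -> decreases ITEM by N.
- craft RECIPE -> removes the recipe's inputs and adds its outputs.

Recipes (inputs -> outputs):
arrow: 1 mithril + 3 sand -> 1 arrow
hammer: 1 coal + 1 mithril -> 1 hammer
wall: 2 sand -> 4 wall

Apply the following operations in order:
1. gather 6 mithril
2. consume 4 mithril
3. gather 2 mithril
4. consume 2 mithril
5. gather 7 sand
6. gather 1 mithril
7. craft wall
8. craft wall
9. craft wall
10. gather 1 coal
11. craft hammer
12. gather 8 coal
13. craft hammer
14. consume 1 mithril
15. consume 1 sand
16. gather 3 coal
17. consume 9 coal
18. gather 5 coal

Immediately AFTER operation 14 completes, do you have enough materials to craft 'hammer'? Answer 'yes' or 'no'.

Answer: no

Derivation:
After 1 (gather 6 mithril): mithril=6
After 2 (consume 4 mithril): mithril=2
After 3 (gather 2 mithril): mithril=4
After 4 (consume 2 mithril): mithril=2
After 5 (gather 7 sand): mithril=2 sand=7
After 6 (gather 1 mithril): mithril=3 sand=7
After 7 (craft wall): mithril=3 sand=5 wall=4
After 8 (craft wall): mithril=3 sand=3 wall=8
After 9 (craft wall): mithril=3 sand=1 wall=12
After 10 (gather 1 coal): coal=1 mithril=3 sand=1 wall=12
After 11 (craft hammer): hammer=1 mithril=2 sand=1 wall=12
After 12 (gather 8 coal): coal=8 hammer=1 mithril=2 sand=1 wall=12
After 13 (craft hammer): coal=7 hammer=2 mithril=1 sand=1 wall=12
After 14 (consume 1 mithril): coal=7 hammer=2 sand=1 wall=12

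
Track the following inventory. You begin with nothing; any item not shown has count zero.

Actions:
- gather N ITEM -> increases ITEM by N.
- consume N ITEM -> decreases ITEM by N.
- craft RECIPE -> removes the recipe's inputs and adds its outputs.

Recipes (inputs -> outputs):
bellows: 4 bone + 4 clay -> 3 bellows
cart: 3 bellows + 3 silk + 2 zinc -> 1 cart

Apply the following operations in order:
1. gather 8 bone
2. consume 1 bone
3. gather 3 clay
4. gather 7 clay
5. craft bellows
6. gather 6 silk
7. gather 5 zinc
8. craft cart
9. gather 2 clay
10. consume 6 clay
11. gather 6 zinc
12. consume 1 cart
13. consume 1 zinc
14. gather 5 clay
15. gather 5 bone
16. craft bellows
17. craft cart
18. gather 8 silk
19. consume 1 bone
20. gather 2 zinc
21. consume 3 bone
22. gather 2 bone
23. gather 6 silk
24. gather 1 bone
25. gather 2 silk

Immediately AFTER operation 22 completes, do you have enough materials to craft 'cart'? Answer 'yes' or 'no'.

After 1 (gather 8 bone): bone=8
After 2 (consume 1 bone): bone=7
After 3 (gather 3 clay): bone=7 clay=3
After 4 (gather 7 clay): bone=7 clay=10
After 5 (craft bellows): bellows=3 bone=3 clay=6
After 6 (gather 6 silk): bellows=3 bone=3 clay=6 silk=6
After 7 (gather 5 zinc): bellows=3 bone=3 clay=6 silk=6 zinc=5
After 8 (craft cart): bone=3 cart=1 clay=6 silk=3 zinc=3
After 9 (gather 2 clay): bone=3 cart=1 clay=8 silk=3 zinc=3
After 10 (consume 6 clay): bone=3 cart=1 clay=2 silk=3 zinc=3
After 11 (gather 6 zinc): bone=3 cart=1 clay=2 silk=3 zinc=9
After 12 (consume 1 cart): bone=3 clay=2 silk=3 zinc=9
After 13 (consume 1 zinc): bone=3 clay=2 silk=3 zinc=8
After 14 (gather 5 clay): bone=3 clay=7 silk=3 zinc=8
After 15 (gather 5 bone): bone=8 clay=7 silk=3 zinc=8
After 16 (craft bellows): bellows=3 bone=4 clay=3 silk=3 zinc=8
After 17 (craft cart): bone=4 cart=1 clay=3 zinc=6
After 18 (gather 8 silk): bone=4 cart=1 clay=3 silk=8 zinc=6
After 19 (consume 1 bone): bone=3 cart=1 clay=3 silk=8 zinc=6
After 20 (gather 2 zinc): bone=3 cart=1 clay=3 silk=8 zinc=8
After 21 (consume 3 bone): cart=1 clay=3 silk=8 zinc=8
After 22 (gather 2 bone): bone=2 cart=1 clay=3 silk=8 zinc=8

Answer: no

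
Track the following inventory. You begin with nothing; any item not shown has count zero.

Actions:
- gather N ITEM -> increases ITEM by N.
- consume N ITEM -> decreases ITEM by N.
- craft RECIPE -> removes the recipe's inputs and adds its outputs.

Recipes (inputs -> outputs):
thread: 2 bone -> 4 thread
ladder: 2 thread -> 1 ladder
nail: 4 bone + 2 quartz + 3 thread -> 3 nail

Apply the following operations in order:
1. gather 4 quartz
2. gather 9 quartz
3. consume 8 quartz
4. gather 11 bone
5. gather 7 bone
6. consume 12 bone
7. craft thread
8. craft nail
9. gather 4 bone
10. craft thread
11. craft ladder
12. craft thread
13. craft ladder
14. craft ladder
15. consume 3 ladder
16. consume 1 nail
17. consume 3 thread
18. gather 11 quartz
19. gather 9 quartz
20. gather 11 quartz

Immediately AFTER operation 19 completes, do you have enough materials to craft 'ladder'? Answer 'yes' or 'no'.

After 1 (gather 4 quartz): quartz=4
After 2 (gather 9 quartz): quartz=13
After 3 (consume 8 quartz): quartz=5
After 4 (gather 11 bone): bone=11 quartz=5
After 5 (gather 7 bone): bone=18 quartz=5
After 6 (consume 12 bone): bone=6 quartz=5
After 7 (craft thread): bone=4 quartz=5 thread=4
After 8 (craft nail): nail=3 quartz=3 thread=1
After 9 (gather 4 bone): bone=4 nail=3 quartz=3 thread=1
After 10 (craft thread): bone=2 nail=3 quartz=3 thread=5
After 11 (craft ladder): bone=2 ladder=1 nail=3 quartz=3 thread=3
After 12 (craft thread): ladder=1 nail=3 quartz=3 thread=7
After 13 (craft ladder): ladder=2 nail=3 quartz=3 thread=5
After 14 (craft ladder): ladder=3 nail=3 quartz=3 thread=3
After 15 (consume 3 ladder): nail=3 quartz=3 thread=3
After 16 (consume 1 nail): nail=2 quartz=3 thread=3
After 17 (consume 3 thread): nail=2 quartz=3
After 18 (gather 11 quartz): nail=2 quartz=14
After 19 (gather 9 quartz): nail=2 quartz=23

Answer: no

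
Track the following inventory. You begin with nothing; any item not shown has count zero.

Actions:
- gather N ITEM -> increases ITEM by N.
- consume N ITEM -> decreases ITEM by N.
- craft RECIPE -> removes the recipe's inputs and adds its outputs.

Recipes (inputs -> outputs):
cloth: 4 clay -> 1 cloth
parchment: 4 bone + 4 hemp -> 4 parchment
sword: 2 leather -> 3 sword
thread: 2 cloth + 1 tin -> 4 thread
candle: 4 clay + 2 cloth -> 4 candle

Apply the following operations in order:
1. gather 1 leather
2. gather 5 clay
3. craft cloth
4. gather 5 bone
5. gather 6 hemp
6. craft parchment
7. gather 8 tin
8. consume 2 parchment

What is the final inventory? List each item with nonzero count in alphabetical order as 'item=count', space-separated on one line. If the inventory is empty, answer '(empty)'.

Answer: bone=1 clay=1 cloth=1 hemp=2 leather=1 parchment=2 tin=8

Derivation:
After 1 (gather 1 leather): leather=1
After 2 (gather 5 clay): clay=5 leather=1
After 3 (craft cloth): clay=1 cloth=1 leather=1
After 4 (gather 5 bone): bone=5 clay=1 cloth=1 leather=1
After 5 (gather 6 hemp): bone=5 clay=1 cloth=1 hemp=6 leather=1
After 6 (craft parchment): bone=1 clay=1 cloth=1 hemp=2 leather=1 parchment=4
After 7 (gather 8 tin): bone=1 clay=1 cloth=1 hemp=2 leather=1 parchment=4 tin=8
After 8 (consume 2 parchment): bone=1 clay=1 cloth=1 hemp=2 leather=1 parchment=2 tin=8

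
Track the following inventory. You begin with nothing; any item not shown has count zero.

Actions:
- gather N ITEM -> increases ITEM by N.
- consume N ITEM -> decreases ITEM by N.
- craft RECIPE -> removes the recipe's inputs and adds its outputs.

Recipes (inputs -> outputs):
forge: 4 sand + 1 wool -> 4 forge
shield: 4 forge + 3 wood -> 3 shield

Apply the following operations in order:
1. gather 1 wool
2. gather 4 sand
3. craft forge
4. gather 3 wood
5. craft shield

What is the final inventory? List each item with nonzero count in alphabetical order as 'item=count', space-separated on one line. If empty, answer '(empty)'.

Answer: shield=3

Derivation:
After 1 (gather 1 wool): wool=1
After 2 (gather 4 sand): sand=4 wool=1
After 3 (craft forge): forge=4
After 4 (gather 3 wood): forge=4 wood=3
After 5 (craft shield): shield=3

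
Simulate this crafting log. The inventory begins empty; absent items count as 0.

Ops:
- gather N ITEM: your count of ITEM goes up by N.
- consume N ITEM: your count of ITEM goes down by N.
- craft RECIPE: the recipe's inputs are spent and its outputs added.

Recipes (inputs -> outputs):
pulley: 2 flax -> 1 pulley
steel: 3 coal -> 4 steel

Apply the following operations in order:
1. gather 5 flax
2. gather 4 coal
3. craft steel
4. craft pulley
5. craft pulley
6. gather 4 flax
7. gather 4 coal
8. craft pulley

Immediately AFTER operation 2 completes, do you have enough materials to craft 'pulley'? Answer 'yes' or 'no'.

After 1 (gather 5 flax): flax=5
After 2 (gather 4 coal): coal=4 flax=5

Answer: yes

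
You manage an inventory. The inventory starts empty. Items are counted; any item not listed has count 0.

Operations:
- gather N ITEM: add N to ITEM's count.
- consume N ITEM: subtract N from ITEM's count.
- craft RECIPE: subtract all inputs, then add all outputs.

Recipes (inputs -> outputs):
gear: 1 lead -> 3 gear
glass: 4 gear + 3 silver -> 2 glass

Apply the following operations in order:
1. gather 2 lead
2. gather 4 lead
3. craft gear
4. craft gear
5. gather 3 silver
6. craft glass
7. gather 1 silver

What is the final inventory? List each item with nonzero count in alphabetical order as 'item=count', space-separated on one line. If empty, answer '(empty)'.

After 1 (gather 2 lead): lead=2
After 2 (gather 4 lead): lead=6
After 3 (craft gear): gear=3 lead=5
After 4 (craft gear): gear=6 lead=4
After 5 (gather 3 silver): gear=6 lead=4 silver=3
After 6 (craft glass): gear=2 glass=2 lead=4
After 7 (gather 1 silver): gear=2 glass=2 lead=4 silver=1

Answer: gear=2 glass=2 lead=4 silver=1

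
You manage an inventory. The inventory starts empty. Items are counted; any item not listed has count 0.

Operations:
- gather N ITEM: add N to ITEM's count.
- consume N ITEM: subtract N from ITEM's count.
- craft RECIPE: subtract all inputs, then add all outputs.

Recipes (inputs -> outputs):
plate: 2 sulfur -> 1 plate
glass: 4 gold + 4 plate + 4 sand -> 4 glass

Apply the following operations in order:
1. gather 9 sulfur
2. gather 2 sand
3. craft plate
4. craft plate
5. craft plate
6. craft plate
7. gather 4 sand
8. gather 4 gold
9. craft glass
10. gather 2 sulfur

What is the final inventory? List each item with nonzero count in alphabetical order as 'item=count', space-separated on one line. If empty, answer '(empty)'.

Answer: glass=4 sand=2 sulfur=3

Derivation:
After 1 (gather 9 sulfur): sulfur=9
After 2 (gather 2 sand): sand=2 sulfur=9
After 3 (craft plate): plate=1 sand=2 sulfur=7
After 4 (craft plate): plate=2 sand=2 sulfur=5
After 5 (craft plate): plate=3 sand=2 sulfur=3
After 6 (craft plate): plate=4 sand=2 sulfur=1
After 7 (gather 4 sand): plate=4 sand=6 sulfur=1
After 8 (gather 4 gold): gold=4 plate=4 sand=6 sulfur=1
After 9 (craft glass): glass=4 sand=2 sulfur=1
After 10 (gather 2 sulfur): glass=4 sand=2 sulfur=3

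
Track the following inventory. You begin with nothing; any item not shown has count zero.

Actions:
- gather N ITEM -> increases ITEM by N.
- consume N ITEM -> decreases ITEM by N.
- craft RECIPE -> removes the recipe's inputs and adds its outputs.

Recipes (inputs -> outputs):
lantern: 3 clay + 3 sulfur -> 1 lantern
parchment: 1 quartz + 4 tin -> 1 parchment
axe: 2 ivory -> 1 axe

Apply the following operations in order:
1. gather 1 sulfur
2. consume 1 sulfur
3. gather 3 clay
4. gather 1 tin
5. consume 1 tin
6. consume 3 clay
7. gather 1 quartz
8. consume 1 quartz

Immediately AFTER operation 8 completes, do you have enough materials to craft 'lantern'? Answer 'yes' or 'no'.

Answer: no

Derivation:
After 1 (gather 1 sulfur): sulfur=1
After 2 (consume 1 sulfur): (empty)
After 3 (gather 3 clay): clay=3
After 4 (gather 1 tin): clay=3 tin=1
After 5 (consume 1 tin): clay=3
After 6 (consume 3 clay): (empty)
After 7 (gather 1 quartz): quartz=1
After 8 (consume 1 quartz): (empty)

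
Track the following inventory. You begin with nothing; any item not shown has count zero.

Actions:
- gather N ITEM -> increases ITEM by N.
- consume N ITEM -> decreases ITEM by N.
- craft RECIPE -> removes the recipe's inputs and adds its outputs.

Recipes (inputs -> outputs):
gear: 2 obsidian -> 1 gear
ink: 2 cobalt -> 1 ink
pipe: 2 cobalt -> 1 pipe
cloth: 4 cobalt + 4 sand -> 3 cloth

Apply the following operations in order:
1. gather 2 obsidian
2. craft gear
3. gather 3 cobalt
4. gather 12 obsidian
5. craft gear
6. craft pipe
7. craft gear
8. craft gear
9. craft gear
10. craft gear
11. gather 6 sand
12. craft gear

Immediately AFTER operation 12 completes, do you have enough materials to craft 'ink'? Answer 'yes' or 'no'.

Answer: no

Derivation:
After 1 (gather 2 obsidian): obsidian=2
After 2 (craft gear): gear=1
After 3 (gather 3 cobalt): cobalt=3 gear=1
After 4 (gather 12 obsidian): cobalt=3 gear=1 obsidian=12
After 5 (craft gear): cobalt=3 gear=2 obsidian=10
After 6 (craft pipe): cobalt=1 gear=2 obsidian=10 pipe=1
After 7 (craft gear): cobalt=1 gear=3 obsidian=8 pipe=1
After 8 (craft gear): cobalt=1 gear=4 obsidian=6 pipe=1
After 9 (craft gear): cobalt=1 gear=5 obsidian=4 pipe=1
After 10 (craft gear): cobalt=1 gear=6 obsidian=2 pipe=1
After 11 (gather 6 sand): cobalt=1 gear=6 obsidian=2 pipe=1 sand=6
After 12 (craft gear): cobalt=1 gear=7 pipe=1 sand=6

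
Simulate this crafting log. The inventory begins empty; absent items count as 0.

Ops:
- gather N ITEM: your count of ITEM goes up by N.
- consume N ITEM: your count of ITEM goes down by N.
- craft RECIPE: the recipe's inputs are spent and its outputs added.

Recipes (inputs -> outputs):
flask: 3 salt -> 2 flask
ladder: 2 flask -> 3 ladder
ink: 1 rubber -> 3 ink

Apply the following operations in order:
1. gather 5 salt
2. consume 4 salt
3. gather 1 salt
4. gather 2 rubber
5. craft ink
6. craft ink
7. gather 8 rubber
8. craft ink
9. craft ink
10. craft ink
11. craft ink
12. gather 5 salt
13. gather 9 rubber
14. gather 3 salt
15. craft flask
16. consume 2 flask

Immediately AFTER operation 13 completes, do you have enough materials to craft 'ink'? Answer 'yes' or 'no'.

After 1 (gather 5 salt): salt=5
After 2 (consume 4 salt): salt=1
After 3 (gather 1 salt): salt=2
After 4 (gather 2 rubber): rubber=2 salt=2
After 5 (craft ink): ink=3 rubber=1 salt=2
After 6 (craft ink): ink=6 salt=2
After 7 (gather 8 rubber): ink=6 rubber=8 salt=2
After 8 (craft ink): ink=9 rubber=7 salt=2
After 9 (craft ink): ink=12 rubber=6 salt=2
After 10 (craft ink): ink=15 rubber=5 salt=2
After 11 (craft ink): ink=18 rubber=4 salt=2
After 12 (gather 5 salt): ink=18 rubber=4 salt=7
After 13 (gather 9 rubber): ink=18 rubber=13 salt=7

Answer: yes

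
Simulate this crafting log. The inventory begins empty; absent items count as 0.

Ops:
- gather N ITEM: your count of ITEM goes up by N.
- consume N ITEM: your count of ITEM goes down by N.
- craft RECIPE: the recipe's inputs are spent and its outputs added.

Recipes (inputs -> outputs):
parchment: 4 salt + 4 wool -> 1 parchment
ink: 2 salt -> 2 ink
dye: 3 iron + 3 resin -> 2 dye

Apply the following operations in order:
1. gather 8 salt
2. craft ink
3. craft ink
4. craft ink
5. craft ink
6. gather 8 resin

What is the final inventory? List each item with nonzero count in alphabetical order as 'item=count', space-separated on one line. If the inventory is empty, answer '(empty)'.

Answer: ink=8 resin=8

Derivation:
After 1 (gather 8 salt): salt=8
After 2 (craft ink): ink=2 salt=6
After 3 (craft ink): ink=4 salt=4
After 4 (craft ink): ink=6 salt=2
After 5 (craft ink): ink=8
After 6 (gather 8 resin): ink=8 resin=8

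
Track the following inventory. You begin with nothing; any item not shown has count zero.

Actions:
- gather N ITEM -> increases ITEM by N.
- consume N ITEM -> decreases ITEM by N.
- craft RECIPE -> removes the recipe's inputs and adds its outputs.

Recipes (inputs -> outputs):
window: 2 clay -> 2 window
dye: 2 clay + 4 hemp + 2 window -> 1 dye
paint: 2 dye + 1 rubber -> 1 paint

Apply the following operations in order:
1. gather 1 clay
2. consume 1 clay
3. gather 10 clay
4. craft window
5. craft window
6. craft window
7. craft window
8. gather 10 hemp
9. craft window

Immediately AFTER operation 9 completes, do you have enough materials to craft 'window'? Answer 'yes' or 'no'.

After 1 (gather 1 clay): clay=1
After 2 (consume 1 clay): (empty)
After 3 (gather 10 clay): clay=10
After 4 (craft window): clay=8 window=2
After 5 (craft window): clay=6 window=4
After 6 (craft window): clay=4 window=6
After 7 (craft window): clay=2 window=8
After 8 (gather 10 hemp): clay=2 hemp=10 window=8
After 9 (craft window): hemp=10 window=10

Answer: no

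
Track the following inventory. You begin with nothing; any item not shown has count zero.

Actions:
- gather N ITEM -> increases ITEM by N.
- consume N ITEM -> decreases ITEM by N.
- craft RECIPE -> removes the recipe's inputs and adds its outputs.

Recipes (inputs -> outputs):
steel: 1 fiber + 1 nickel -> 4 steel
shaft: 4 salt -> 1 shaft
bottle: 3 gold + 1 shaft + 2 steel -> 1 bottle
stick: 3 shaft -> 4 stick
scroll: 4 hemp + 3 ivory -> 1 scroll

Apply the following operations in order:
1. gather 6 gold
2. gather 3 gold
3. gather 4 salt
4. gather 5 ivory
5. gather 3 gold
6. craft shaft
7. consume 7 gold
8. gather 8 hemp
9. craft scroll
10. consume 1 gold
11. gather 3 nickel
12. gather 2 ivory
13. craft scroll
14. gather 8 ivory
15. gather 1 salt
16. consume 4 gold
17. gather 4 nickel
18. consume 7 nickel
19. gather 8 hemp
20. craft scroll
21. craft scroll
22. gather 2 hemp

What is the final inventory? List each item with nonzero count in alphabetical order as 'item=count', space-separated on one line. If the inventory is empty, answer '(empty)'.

After 1 (gather 6 gold): gold=6
After 2 (gather 3 gold): gold=9
After 3 (gather 4 salt): gold=9 salt=4
After 4 (gather 5 ivory): gold=9 ivory=5 salt=4
After 5 (gather 3 gold): gold=12 ivory=5 salt=4
After 6 (craft shaft): gold=12 ivory=5 shaft=1
After 7 (consume 7 gold): gold=5 ivory=5 shaft=1
After 8 (gather 8 hemp): gold=5 hemp=8 ivory=5 shaft=1
After 9 (craft scroll): gold=5 hemp=4 ivory=2 scroll=1 shaft=1
After 10 (consume 1 gold): gold=4 hemp=4 ivory=2 scroll=1 shaft=1
After 11 (gather 3 nickel): gold=4 hemp=4 ivory=2 nickel=3 scroll=1 shaft=1
After 12 (gather 2 ivory): gold=4 hemp=4 ivory=4 nickel=3 scroll=1 shaft=1
After 13 (craft scroll): gold=4 ivory=1 nickel=3 scroll=2 shaft=1
After 14 (gather 8 ivory): gold=4 ivory=9 nickel=3 scroll=2 shaft=1
After 15 (gather 1 salt): gold=4 ivory=9 nickel=3 salt=1 scroll=2 shaft=1
After 16 (consume 4 gold): ivory=9 nickel=3 salt=1 scroll=2 shaft=1
After 17 (gather 4 nickel): ivory=9 nickel=7 salt=1 scroll=2 shaft=1
After 18 (consume 7 nickel): ivory=9 salt=1 scroll=2 shaft=1
After 19 (gather 8 hemp): hemp=8 ivory=9 salt=1 scroll=2 shaft=1
After 20 (craft scroll): hemp=4 ivory=6 salt=1 scroll=3 shaft=1
After 21 (craft scroll): ivory=3 salt=1 scroll=4 shaft=1
After 22 (gather 2 hemp): hemp=2 ivory=3 salt=1 scroll=4 shaft=1

Answer: hemp=2 ivory=3 salt=1 scroll=4 shaft=1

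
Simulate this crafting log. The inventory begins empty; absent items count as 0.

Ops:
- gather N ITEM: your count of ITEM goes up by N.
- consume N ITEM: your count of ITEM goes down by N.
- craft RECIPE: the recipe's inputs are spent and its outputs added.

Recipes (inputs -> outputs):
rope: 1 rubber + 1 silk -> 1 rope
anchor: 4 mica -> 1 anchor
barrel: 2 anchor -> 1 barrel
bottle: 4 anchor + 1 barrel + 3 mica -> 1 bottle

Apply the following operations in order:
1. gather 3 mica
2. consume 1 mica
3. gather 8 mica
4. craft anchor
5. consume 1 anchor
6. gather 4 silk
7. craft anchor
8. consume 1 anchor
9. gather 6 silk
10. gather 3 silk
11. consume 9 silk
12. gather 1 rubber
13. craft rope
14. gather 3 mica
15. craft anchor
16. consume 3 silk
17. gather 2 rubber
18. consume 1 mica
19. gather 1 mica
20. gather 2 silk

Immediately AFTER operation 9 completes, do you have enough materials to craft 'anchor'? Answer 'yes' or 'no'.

Answer: no

Derivation:
After 1 (gather 3 mica): mica=3
After 2 (consume 1 mica): mica=2
After 3 (gather 8 mica): mica=10
After 4 (craft anchor): anchor=1 mica=6
After 5 (consume 1 anchor): mica=6
After 6 (gather 4 silk): mica=6 silk=4
After 7 (craft anchor): anchor=1 mica=2 silk=4
After 8 (consume 1 anchor): mica=2 silk=4
After 9 (gather 6 silk): mica=2 silk=10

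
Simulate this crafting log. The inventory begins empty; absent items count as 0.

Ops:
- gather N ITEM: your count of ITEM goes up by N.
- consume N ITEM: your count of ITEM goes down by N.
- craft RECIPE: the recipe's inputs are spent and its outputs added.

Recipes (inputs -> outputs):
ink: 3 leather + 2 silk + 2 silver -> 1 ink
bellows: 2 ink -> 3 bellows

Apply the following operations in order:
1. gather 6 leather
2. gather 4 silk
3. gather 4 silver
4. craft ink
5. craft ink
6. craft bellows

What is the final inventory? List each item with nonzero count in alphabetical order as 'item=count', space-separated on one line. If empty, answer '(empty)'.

Answer: bellows=3

Derivation:
After 1 (gather 6 leather): leather=6
After 2 (gather 4 silk): leather=6 silk=4
After 3 (gather 4 silver): leather=6 silk=4 silver=4
After 4 (craft ink): ink=1 leather=3 silk=2 silver=2
After 5 (craft ink): ink=2
After 6 (craft bellows): bellows=3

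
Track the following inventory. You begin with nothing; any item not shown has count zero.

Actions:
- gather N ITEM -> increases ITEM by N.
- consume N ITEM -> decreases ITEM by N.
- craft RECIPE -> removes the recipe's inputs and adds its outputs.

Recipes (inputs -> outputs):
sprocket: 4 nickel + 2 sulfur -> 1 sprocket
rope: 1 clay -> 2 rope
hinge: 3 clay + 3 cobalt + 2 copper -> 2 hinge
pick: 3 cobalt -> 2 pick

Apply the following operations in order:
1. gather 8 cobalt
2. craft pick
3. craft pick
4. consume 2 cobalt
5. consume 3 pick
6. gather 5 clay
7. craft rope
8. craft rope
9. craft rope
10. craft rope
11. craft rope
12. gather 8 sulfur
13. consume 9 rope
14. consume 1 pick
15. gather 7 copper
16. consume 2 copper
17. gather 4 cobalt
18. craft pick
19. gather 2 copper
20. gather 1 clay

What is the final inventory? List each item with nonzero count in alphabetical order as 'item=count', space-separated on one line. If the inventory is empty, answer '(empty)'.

After 1 (gather 8 cobalt): cobalt=8
After 2 (craft pick): cobalt=5 pick=2
After 3 (craft pick): cobalt=2 pick=4
After 4 (consume 2 cobalt): pick=4
After 5 (consume 3 pick): pick=1
After 6 (gather 5 clay): clay=5 pick=1
After 7 (craft rope): clay=4 pick=1 rope=2
After 8 (craft rope): clay=3 pick=1 rope=4
After 9 (craft rope): clay=2 pick=1 rope=6
After 10 (craft rope): clay=1 pick=1 rope=8
After 11 (craft rope): pick=1 rope=10
After 12 (gather 8 sulfur): pick=1 rope=10 sulfur=8
After 13 (consume 9 rope): pick=1 rope=1 sulfur=8
After 14 (consume 1 pick): rope=1 sulfur=8
After 15 (gather 7 copper): copper=7 rope=1 sulfur=8
After 16 (consume 2 copper): copper=5 rope=1 sulfur=8
After 17 (gather 4 cobalt): cobalt=4 copper=5 rope=1 sulfur=8
After 18 (craft pick): cobalt=1 copper=5 pick=2 rope=1 sulfur=8
After 19 (gather 2 copper): cobalt=1 copper=7 pick=2 rope=1 sulfur=8
After 20 (gather 1 clay): clay=1 cobalt=1 copper=7 pick=2 rope=1 sulfur=8

Answer: clay=1 cobalt=1 copper=7 pick=2 rope=1 sulfur=8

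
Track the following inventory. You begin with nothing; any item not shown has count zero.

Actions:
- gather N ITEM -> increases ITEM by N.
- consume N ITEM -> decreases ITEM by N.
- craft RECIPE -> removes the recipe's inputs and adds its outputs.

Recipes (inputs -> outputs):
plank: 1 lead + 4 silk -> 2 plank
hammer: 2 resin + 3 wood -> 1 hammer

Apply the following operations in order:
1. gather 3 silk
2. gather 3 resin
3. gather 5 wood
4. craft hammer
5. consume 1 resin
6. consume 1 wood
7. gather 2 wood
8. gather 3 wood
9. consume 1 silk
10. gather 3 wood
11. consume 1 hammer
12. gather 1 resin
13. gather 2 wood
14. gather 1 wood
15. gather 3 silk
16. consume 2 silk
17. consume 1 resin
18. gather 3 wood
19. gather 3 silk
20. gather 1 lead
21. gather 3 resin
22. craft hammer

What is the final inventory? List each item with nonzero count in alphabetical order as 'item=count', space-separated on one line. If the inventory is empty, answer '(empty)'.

After 1 (gather 3 silk): silk=3
After 2 (gather 3 resin): resin=3 silk=3
After 3 (gather 5 wood): resin=3 silk=3 wood=5
After 4 (craft hammer): hammer=1 resin=1 silk=3 wood=2
After 5 (consume 1 resin): hammer=1 silk=3 wood=2
After 6 (consume 1 wood): hammer=1 silk=3 wood=1
After 7 (gather 2 wood): hammer=1 silk=3 wood=3
After 8 (gather 3 wood): hammer=1 silk=3 wood=6
After 9 (consume 1 silk): hammer=1 silk=2 wood=6
After 10 (gather 3 wood): hammer=1 silk=2 wood=9
After 11 (consume 1 hammer): silk=2 wood=9
After 12 (gather 1 resin): resin=1 silk=2 wood=9
After 13 (gather 2 wood): resin=1 silk=2 wood=11
After 14 (gather 1 wood): resin=1 silk=2 wood=12
After 15 (gather 3 silk): resin=1 silk=5 wood=12
After 16 (consume 2 silk): resin=1 silk=3 wood=12
After 17 (consume 1 resin): silk=3 wood=12
After 18 (gather 3 wood): silk=3 wood=15
After 19 (gather 3 silk): silk=6 wood=15
After 20 (gather 1 lead): lead=1 silk=6 wood=15
After 21 (gather 3 resin): lead=1 resin=3 silk=6 wood=15
After 22 (craft hammer): hammer=1 lead=1 resin=1 silk=6 wood=12

Answer: hammer=1 lead=1 resin=1 silk=6 wood=12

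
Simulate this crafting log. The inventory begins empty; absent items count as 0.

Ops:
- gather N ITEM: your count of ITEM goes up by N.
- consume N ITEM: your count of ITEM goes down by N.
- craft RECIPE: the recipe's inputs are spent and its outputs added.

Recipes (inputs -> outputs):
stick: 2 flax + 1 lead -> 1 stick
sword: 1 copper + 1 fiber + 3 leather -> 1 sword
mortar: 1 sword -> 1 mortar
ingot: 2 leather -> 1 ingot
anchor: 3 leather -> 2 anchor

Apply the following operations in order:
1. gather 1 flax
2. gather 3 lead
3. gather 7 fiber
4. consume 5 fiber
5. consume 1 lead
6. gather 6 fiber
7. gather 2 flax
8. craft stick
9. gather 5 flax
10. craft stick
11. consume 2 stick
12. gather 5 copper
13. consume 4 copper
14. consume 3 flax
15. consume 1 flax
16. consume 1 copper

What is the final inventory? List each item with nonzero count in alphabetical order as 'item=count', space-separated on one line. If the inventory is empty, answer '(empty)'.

Answer: fiber=8

Derivation:
After 1 (gather 1 flax): flax=1
After 2 (gather 3 lead): flax=1 lead=3
After 3 (gather 7 fiber): fiber=7 flax=1 lead=3
After 4 (consume 5 fiber): fiber=2 flax=1 lead=3
After 5 (consume 1 lead): fiber=2 flax=1 lead=2
After 6 (gather 6 fiber): fiber=8 flax=1 lead=2
After 7 (gather 2 flax): fiber=8 flax=3 lead=2
After 8 (craft stick): fiber=8 flax=1 lead=1 stick=1
After 9 (gather 5 flax): fiber=8 flax=6 lead=1 stick=1
After 10 (craft stick): fiber=8 flax=4 stick=2
After 11 (consume 2 stick): fiber=8 flax=4
After 12 (gather 5 copper): copper=5 fiber=8 flax=4
After 13 (consume 4 copper): copper=1 fiber=8 flax=4
After 14 (consume 3 flax): copper=1 fiber=8 flax=1
After 15 (consume 1 flax): copper=1 fiber=8
After 16 (consume 1 copper): fiber=8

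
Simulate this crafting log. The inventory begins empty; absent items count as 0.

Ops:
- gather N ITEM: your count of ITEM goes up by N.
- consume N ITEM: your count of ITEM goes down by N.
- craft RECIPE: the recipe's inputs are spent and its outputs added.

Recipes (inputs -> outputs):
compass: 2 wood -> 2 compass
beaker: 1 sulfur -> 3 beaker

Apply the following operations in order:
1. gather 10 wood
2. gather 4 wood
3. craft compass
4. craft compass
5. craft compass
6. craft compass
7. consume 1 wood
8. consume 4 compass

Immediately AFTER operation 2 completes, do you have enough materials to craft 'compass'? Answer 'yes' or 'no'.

Answer: yes

Derivation:
After 1 (gather 10 wood): wood=10
After 2 (gather 4 wood): wood=14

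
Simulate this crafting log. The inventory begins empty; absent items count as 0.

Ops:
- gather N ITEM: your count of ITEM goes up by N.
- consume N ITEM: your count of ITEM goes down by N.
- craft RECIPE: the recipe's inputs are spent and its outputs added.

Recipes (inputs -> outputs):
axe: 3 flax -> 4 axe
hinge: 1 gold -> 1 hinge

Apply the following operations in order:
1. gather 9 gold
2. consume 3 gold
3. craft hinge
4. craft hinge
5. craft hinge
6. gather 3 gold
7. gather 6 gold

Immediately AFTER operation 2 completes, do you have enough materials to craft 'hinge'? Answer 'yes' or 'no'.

After 1 (gather 9 gold): gold=9
After 2 (consume 3 gold): gold=6

Answer: yes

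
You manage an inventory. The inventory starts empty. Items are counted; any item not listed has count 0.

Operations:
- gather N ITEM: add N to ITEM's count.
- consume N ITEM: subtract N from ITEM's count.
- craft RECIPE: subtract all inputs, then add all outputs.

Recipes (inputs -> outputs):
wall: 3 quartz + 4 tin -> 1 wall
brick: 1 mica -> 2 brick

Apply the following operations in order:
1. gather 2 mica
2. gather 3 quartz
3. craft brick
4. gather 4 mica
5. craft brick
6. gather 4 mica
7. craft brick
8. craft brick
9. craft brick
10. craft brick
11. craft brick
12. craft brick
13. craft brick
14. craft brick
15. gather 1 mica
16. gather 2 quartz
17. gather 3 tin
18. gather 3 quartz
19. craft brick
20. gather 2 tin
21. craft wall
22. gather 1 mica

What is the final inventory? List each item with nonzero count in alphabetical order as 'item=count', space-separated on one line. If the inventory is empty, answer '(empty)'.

After 1 (gather 2 mica): mica=2
After 2 (gather 3 quartz): mica=2 quartz=3
After 3 (craft brick): brick=2 mica=1 quartz=3
After 4 (gather 4 mica): brick=2 mica=5 quartz=3
After 5 (craft brick): brick=4 mica=4 quartz=3
After 6 (gather 4 mica): brick=4 mica=8 quartz=3
After 7 (craft brick): brick=6 mica=7 quartz=3
After 8 (craft brick): brick=8 mica=6 quartz=3
After 9 (craft brick): brick=10 mica=5 quartz=3
After 10 (craft brick): brick=12 mica=4 quartz=3
After 11 (craft brick): brick=14 mica=3 quartz=3
After 12 (craft brick): brick=16 mica=2 quartz=3
After 13 (craft brick): brick=18 mica=1 quartz=3
After 14 (craft brick): brick=20 quartz=3
After 15 (gather 1 mica): brick=20 mica=1 quartz=3
After 16 (gather 2 quartz): brick=20 mica=1 quartz=5
After 17 (gather 3 tin): brick=20 mica=1 quartz=5 tin=3
After 18 (gather 3 quartz): brick=20 mica=1 quartz=8 tin=3
After 19 (craft brick): brick=22 quartz=8 tin=3
After 20 (gather 2 tin): brick=22 quartz=8 tin=5
After 21 (craft wall): brick=22 quartz=5 tin=1 wall=1
After 22 (gather 1 mica): brick=22 mica=1 quartz=5 tin=1 wall=1

Answer: brick=22 mica=1 quartz=5 tin=1 wall=1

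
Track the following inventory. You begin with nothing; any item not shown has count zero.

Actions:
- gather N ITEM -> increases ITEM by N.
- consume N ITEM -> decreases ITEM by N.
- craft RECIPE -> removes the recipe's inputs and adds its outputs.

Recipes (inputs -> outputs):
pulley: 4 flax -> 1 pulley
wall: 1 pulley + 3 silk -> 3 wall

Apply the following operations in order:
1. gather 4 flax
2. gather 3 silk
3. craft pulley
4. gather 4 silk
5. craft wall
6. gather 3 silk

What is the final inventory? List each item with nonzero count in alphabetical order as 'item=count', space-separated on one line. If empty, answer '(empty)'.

After 1 (gather 4 flax): flax=4
After 2 (gather 3 silk): flax=4 silk=3
After 3 (craft pulley): pulley=1 silk=3
After 4 (gather 4 silk): pulley=1 silk=7
After 5 (craft wall): silk=4 wall=3
After 6 (gather 3 silk): silk=7 wall=3

Answer: silk=7 wall=3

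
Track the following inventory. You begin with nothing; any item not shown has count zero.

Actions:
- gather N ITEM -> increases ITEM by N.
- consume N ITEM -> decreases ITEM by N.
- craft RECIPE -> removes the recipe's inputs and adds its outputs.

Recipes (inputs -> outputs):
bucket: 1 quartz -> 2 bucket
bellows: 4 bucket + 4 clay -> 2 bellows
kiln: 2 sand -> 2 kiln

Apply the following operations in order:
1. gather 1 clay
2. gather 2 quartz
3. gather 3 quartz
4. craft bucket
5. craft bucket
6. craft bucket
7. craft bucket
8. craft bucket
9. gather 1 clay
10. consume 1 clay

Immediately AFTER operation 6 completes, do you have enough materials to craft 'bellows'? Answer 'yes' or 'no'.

After 1 (gather 1 clay): clay=1
After 2 (gather 2 quartz): clay=1 quartz=2
After 3 (gather 3 quartz): clay=1 quartz=5
After 4 (craft bucket): bucket=2 clay=1 quartz=4
After 5 (craft bucket): bucket=4 clay=1 quartz=3
After 6 (craft bucket): bucket=6 clay=1 quartz=2

Answer: no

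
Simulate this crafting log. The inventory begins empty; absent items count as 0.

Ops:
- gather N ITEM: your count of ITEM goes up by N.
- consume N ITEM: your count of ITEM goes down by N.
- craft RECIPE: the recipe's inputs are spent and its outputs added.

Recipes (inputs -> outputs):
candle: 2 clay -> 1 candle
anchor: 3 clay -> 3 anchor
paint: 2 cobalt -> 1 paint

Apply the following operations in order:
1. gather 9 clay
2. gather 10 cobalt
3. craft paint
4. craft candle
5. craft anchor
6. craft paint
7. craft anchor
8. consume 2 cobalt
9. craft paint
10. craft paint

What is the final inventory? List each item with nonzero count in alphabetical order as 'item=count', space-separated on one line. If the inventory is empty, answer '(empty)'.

Answer: anchor=6 candle=1 clay=1 paint=4

Derivation:
After 1 (gather 9 clay): clay=9
After 2 (gather 10 cobalt): clay=9 cobalt=10
After 3 (craft paint): clay=9 cobalt=8 paint=1
After 4 (craft candle): candle=1 clay=7 cobalt=8 paint=1
After 5 (craft anchor): anchor=3 candle=1 clay=4 cobalt=8 paint=1
After 6 (craft paint): anchor=3 candle=1 clay=4 cobalt=6 paint=2
After 7 (craft anchor): anchor=6 candle=1 clay=1 cobalt=6 paint=2
After 8 (consume 2 cobalt): anchor=6 candle=1 clay=1 cobalt=4 paint=2
After 9 (craft paint): anchor=6 candle=1 clay=1 cobalt=2 paint=3
After 10 (craft paint): anchor=6 candle=1 clay=1 paint=4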